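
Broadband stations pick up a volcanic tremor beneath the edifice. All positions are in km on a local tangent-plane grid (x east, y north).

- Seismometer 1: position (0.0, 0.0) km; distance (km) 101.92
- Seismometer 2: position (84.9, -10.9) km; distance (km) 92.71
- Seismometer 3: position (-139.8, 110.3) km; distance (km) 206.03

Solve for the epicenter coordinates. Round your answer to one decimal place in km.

Circle about each station: x² + y² = 101.92²; (x − 84.9)² + (y + 10.9)² = 92.71²; (x + 139.8)² + (y − 110.3)² = 206.03².
Subtracting the Seismometer 1 equation from the Seismometer 2 and Seismometer 3 equations removes the quadratic terms:
169.8 x − 21.8 y = 9119.36
-279.6 x + 220.6 y = -350.54
Solving the 2×2 system: x ≈ 63.9, y ≈ 79.4 km.

63.9 km east, 79.4 km north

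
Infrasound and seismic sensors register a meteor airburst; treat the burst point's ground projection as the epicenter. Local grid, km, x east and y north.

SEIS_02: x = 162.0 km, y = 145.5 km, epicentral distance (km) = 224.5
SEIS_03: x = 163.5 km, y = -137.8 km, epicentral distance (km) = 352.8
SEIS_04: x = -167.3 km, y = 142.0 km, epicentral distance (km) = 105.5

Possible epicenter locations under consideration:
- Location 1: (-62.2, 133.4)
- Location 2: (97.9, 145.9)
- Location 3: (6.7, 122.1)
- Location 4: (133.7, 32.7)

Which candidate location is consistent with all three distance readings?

For each candidate, compare |candidate − station| to the reported distance:
Location 1: residuals SEIS_02 0.0, SEIS_03 0.0, SEIS_04 0.0 → max 0.0 km
Location 2: residuals SEIS_02 160.4, SEIS_03 61.6, SEIS_04 159.7 → max 160.4 km
Location 3: residuals SEIS_02 67.4, SEIS_03 49.3, SEIS_04 69.6 → max 69.6 km
Location 4: residuals SEIS_02 108.2, SEIS_03 179.7, SEIS_04 214.7 → max 214.7 km
Only Location 1 has all residuals ≈ 0.

Location 1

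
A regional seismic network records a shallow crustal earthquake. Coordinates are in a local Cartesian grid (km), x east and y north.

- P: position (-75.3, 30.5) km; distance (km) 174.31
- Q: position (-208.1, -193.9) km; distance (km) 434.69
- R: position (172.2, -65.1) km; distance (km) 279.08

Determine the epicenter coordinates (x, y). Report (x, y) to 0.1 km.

Circle about each station: (x + 75.3)² + (y − 30.5)² = 174.31²; (x + 208.1)² + (y + 193.9)² = 434.69²; (x − 172.2)² + (y + 65.1)² = 279.08².
Subtracting pairs of circle equations eliminates x²+y² and gives linear equations (the radical axes):
-265.6 x − 448.8 y = -84268.94
495.0 x − 191.2 y = -20211.16
Solving the 2×2 system: x ≈ 25.8, y ≈ 172.5 km.

25.8 km east, 172.5 km north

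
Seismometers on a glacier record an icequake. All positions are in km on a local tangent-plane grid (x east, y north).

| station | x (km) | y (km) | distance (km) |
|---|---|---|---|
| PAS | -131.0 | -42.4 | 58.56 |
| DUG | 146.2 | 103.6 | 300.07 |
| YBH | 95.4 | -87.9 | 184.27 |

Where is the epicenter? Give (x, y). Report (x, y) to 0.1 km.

x ≈ -88.8 km, y ≈ -83.0 km

Circle about each station: (x + 131.0)² + (y + 42.4)² = 58.56²; (x − 146.2)² + (y − 103.6)² = 300.07²; (x − 95.4)² + (y + 87.9)² = 184.27².
Subtracting pairs of circle equations eliminates x²+y² and gives linear equations (the radical axes):
554.4 x + 292.0 y = -73464.09
452.8 x − 91.0 y = -32657.35
Solving the 2×2 system: x ≈ -88.8, y ≈ -83.0 km.
Check against PAS (with the unrounded x, y): √((x + 131.0)²+(y + 42.4)²) = 58.55 ≈ 58.56 km. ✓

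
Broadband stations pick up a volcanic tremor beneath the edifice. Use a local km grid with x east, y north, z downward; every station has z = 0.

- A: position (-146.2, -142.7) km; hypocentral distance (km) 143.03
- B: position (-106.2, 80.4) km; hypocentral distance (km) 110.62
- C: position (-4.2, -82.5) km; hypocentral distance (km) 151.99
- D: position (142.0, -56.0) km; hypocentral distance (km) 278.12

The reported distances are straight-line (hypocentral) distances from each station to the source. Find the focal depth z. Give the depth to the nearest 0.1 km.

Each station gives a sphere (x−x_i)² + (y−y_i)² + z² = d_i² (stations at z=0).
Subtracting the A sphere from B and C: z² cancels, leaving linear equations in x and y:
80.0 x + 446.2 y = -15774.33
284.0 x + 120.4 y = -37557.22
Solving: x ≈ -126.902, y ≈ -12.600 km (keep extra digits for the depth step; rounded: -126.9, -12.6).
Then from the A sphere: z² = 143.03² − (x + 146.2)² − (y + 142.7)² with x = -126.902, y = -12.600, so z ≈ 56.206 ≈ 56.2 km.

56.2 km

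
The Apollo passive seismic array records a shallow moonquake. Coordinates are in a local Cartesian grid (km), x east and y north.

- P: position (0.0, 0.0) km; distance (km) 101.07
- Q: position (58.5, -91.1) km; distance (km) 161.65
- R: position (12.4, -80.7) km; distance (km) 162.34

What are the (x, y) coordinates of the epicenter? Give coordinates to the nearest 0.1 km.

Circle about each station: x² + y² = 101.07²; (x − 58.5)² + (y + 91.1)² = 161.65²; (x − 12.4)² + (y + 80.7)² = 162.34².
Subtracting pairs of circle equations eliminates x²+y² and gives linear equations (the radical axes):
117.0 x − 182.2 y = -4194.12
24.8 x − 161.4 y = -9472.88
Solving the 2×2 system: x ≈ 73.0, y ≈ 69.9 km.

73.0 km east, 69.9 km north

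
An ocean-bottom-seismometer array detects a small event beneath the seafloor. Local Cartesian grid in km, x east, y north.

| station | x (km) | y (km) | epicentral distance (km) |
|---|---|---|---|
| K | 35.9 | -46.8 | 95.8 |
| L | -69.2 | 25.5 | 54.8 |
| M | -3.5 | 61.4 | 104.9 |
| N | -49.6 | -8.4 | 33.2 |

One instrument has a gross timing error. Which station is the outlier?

N

Solve using three stations at a time. Using K, L, M (subtract circle equations pairwise → linear system) gives (x, y) ≈ (-58.1, -28.2).
Distances from that point to each station vs reported:
  K: calculated 95.8 vs reported 95.8 → residual 0.0 km
  L: calculated 54.8 vs reported 54.8 → residual 0.0 km
  M: calculated 104.9 vs reported 104.9 → residual 0.0 km
  N: calculated 21.5 vs reported 33.2 → residual 11.7 km
K, L, M are mutually consistent (residuals ≈ 0); N is off by 11.7 km.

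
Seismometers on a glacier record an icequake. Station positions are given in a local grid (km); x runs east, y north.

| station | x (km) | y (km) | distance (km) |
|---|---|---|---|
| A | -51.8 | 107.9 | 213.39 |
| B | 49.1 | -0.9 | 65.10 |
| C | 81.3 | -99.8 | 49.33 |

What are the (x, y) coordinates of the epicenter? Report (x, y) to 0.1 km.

x ≈ 90.3 km, y ≈ -51.3 km

Circle about each station: (x + 51.8)² + (y − 107.9)² = 213.39²; (x − 49.1)² + (y + 0.9)² = 65.10²; (x − 81.3)² + (y + 99.8)² = 49.33².
Subtracting pairs of circle equations eliminates x²+y² and gives linear equations (the radical axes):
201.8 x − 217.6 y = 29383.25
266.2 x − 415.4 y = 45345.92
Solving the 2×2 system: x ≈ 90.3, y ≈ -51.3 km.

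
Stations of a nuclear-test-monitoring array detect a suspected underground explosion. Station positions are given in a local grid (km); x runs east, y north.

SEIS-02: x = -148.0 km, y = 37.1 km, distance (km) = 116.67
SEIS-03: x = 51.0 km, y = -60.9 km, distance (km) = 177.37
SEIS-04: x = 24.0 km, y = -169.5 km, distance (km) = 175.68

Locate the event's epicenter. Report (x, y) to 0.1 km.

(-125.6, -77.4)

Circle about each station: (x + 148.0)² + (y − 37.1)² = 116.67²; (x − 51.0)² + (y + 60.9)² = 177.37²; (x − 24.0)² + (y + 169.5)² = 175.68².
Subtracting the SEIS-02 equation from the SEIS-03 and SEIS-04 equations removes the quadratic terms:
398.0 x − 196.0 y = -34818.83
344.0 x − 413.2 y = -11225.73
Solving the 2×2 system: x ≈ -125.6, y ≈ -77.4 km.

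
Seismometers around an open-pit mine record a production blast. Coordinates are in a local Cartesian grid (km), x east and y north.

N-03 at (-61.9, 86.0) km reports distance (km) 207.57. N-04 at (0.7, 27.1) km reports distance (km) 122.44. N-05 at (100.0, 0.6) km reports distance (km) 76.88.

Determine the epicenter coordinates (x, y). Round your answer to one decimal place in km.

Circle about each station: (x + 61.9)² + (y − 86.0)² = 207.57²; (x − 0.7)² + (y − 27.1)² = 122.44²; (x − 100.0)² + (y − 0.6)² = 76.88².
Subtracting pairs of circle equations eliminates x²+y² and gives linear equations (the radical axes):
125.2 x − 117.8 y = 17601.04
323.8 x − 170.8 y = 35947.52
Solving the 2×2 system: x ≈ 73.3, y ≈ -71.5 km.

73.3 km east, -71.5 km north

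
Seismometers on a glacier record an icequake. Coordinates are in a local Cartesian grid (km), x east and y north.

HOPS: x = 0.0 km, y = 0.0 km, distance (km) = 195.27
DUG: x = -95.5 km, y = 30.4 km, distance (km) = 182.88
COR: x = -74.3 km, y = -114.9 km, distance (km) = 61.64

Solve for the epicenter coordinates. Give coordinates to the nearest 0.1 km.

Circle about each station: x² + y² = 195.27²; (x + 95.5)² + (y − 30.4)² = 182.88²; (x + 74.3)² + (y + 114.9)² = 61.64².
Subtracting the HOPS equation from the DUG and COR equations removes the quadratic terms:
-191.0 x + 60.8 y = 14729.69
-148.6 x − 229.8 y = 53053.38
Solving the 2×2 system: x ≈ -124.9, y ≈ -150.1 km.

(-124.9, -150.1)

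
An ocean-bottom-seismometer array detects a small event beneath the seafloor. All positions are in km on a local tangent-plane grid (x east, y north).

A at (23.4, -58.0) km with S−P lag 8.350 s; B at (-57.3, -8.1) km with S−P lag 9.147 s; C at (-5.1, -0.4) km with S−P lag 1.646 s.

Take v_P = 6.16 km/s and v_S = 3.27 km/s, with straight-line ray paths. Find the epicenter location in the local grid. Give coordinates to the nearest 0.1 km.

x ≈ 6.2 km, y ≈ -2.4 km

Distance from S−P lag: d = Δt · v_P v_S / (v_P − v_S) = Δt · (6.16·3.27)/(6.16−3.27) ≈ 6.9700·Δt.
So d_A = 58.20, d_B = 63.75, d_C = 11.47 km.
Circle about each station: (x − 23.4)² + (y + 58.0)² = 58.20²; (x + 57.3)² + (y + 8.1)² = 63.75²; (x + 5.1)² + (y + 0.4)² = 11.47².
Subtracting pairs of circle equations eliminates x²+y² and gives linear equations (the radical axes):
-161.4 x + 99.8 y = -1239.48
-57.0 x + 115.2 y = -629.71
Solving the 2×2 system: x ≈ 6.2, y ≈ -2.4 km.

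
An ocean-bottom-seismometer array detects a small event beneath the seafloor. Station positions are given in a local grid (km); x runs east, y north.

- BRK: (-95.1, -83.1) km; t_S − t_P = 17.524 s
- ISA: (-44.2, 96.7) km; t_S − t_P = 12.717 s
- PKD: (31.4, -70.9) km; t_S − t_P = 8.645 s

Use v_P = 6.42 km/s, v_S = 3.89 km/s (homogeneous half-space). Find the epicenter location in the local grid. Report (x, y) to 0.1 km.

Distance from S−P lag: d = Δt · v_P v_S / (v_P − v_S) = Δt · (6.42·3.89)/(6.42−3.89) ≈ 9.8711·Δt.
So d_BRK = 172.98, d_ISA = 125.53, d_PKD = 85.34 km.
Circle about each station: (x + 95.1)² + (y + 83.1)² = 172.98²; (x + 44.2)² + (y − 96.7)² = 125.53²; (x − 31.4)² + (y + 70.9)² = 85.34².
Subtracting pairs of circle equations eliminates x²+y² and gives linear equations (the radical axes):
101.8 x + 359.6 y = 9519.21
253.0 x + 24.4 y = 12702.31
Solving the 2×2 system: x ≈ 49.0, y ≈ 12.6 km.

(49.0, 12.6)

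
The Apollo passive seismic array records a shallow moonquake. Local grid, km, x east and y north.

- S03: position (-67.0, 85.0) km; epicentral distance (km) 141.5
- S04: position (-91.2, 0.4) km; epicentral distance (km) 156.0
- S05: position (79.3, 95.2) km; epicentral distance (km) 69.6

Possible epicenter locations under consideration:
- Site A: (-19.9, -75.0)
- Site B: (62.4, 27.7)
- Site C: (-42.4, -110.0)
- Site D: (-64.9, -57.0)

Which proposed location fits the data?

Site B

For each candidate, compare |candidate − station| to the reported distance:
Site A: residuals S03 25.3, S04 52.2, S05 127.4 → max 127.4 km
Site B: residuals S03 0.0, S04 0.0, S05 0.0 → max 0.0 km
Site C: residuals S03 55.0, S04 35.3, S05 169.0 → max 169.0 km
Site D: residuals S03 0.5, S04 92.9, S05 140.1 → max 140.1 km
Only Site B has all residuals ≈ 0.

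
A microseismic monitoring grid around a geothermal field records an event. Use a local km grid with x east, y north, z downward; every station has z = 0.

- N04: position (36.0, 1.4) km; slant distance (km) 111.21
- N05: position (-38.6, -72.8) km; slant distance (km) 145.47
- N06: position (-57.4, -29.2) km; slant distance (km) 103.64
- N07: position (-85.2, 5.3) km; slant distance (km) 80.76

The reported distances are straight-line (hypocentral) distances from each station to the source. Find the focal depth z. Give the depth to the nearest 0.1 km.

z ≈ 31.0 km

Each station gives a sphere (x−x_i)² + (y−y_i)² + z² = d_i² (stations at z=0).
Subtracting the N04 sphere from N05 and N06: z² cancels, leaving linear equations in x and y:
-149.2 x − 148.4 y = -3302.02
-186.8 x − 61.2 y = 4475.85
Solving: x ≈ -46.600, y ≈ 69.102 km (keep extra digits for the depth step; rounded: -46.6, 69.1).
Then from the N04 sphere: z² = 111.21² − (x − 36.0)² − (y − 1.4)² with x = -46.600, y = 69.102, so z ≈ 31.006 ≈ 31.0 km.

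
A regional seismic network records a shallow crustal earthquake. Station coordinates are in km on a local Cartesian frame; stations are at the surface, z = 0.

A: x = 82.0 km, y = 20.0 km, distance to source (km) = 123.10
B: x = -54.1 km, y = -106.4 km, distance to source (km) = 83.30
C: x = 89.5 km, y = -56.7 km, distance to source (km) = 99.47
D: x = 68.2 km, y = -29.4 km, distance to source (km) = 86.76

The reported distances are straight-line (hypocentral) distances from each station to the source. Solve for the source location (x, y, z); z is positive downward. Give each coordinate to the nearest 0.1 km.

x ≈ 0.3 km, y ≈ -61.0 km, depth ≈ 43.8 km

Each station gives a sphere (x−x_i)² + (y−y_i)² + z² = d_i² (stations at z=0).
Subtracting the A sphere from B and C: z² cancels, leaving linear equations in x and y:
-272.2 x − 252.8 y = 15338.49
15.0 x − 153.4 y = 9360.47
Solving: x ≈ 0.294, y ≈ -60.991 km (keep extra digits for the depth step; rounded: 0.3, -61.0).
Then from the A sphere: z² = 123.10² − (x − 82.0)² − (y − 20.0)² with x = 0.294, y = -60.991, so z ≈ 43.797 ≈ 43.8 km.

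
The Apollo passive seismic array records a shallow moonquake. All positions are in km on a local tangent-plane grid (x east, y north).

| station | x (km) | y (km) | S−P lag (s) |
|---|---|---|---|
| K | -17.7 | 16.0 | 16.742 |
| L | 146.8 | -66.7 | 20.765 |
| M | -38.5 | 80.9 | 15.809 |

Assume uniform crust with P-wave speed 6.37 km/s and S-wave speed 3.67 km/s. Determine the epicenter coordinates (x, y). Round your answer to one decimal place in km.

(96.1, 105.8)

Distance from S−P lag: d = Δt · v_P v_S / (v_P − v_S) = Δt · (6.37·3.67)/(6.37−3.67) ≈ 8.6585·Δt.
So d_K = 144.96, d_L = 179.79, d_M = 136.88 km.
Circle about each station: (x + 17.7)² + (y − 16.0)² = 144.96²; (x − 146.8)² + (y + 66.7)² = 179.79²; (x + 38.5)² + (y − 80.9)² = 136.88².
Subtracting the K equation from the L and M equations removes the quadratic terms:
329.0 x − 165.4 y = 14118.80
-41.6 x + 129.8 y = 9735.04
Solving the 2×2 system: x ≈ 96.1, y ≈ 105.8 km.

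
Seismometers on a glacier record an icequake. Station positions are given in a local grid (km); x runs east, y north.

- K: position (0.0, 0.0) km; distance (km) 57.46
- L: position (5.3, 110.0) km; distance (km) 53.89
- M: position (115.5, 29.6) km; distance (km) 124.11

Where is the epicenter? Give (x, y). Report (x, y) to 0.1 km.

x ≈ -5.5 km, y ≈ 57.2 km

Circle about each station: x² + y² = 57.46²; (x − 5.3)² + (y − 110.0)² = 53.89²; (x − 115.5)² + (y − 29.6)² = 124.11².
Subtracting the K equation from the L and M equations removes the quadratic terms:
10.6 x + 220.0 y = 12525.61
231.0 x + 59.2 y = 2114.77
Solving the 2×2 system: x ≈ -5.5, y ≈ 57.2 km.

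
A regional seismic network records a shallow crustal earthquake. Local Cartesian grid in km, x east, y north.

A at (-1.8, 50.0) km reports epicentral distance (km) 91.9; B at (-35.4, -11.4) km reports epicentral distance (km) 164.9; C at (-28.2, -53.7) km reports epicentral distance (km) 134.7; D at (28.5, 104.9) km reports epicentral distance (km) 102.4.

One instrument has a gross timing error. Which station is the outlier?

B

Solve using three stations at a time. Using A, C, D (subtract circle equations pairwise → linear system) gives (x, y) ≈ (84.6, 19.6).
Distances from that point to each station vs reported:
  A: calculated 91.6 vs reported 91.9 → residual 0.3 km
  B: calculated 123.9 vs reported 164.9 → residual 41.0 km
  C: calculated 134.5 vs reported 134.7 → residual 0.2 km
  D: calculated 102.1 vs reported 102.4 → residual 0.3 km
A, C, D are mutually consistent (residuals ≈ 0); B is off by 41.0 km.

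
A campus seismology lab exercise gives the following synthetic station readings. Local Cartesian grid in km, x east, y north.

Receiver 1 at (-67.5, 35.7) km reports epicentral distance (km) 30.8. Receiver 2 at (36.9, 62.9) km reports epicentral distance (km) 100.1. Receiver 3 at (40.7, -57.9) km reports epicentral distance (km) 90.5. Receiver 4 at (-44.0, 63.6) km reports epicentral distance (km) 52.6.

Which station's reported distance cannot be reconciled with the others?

Receiver 3

Solve using three stations at a time. Using Receiver 1, Receiver 2, Receiver 4 (subtract circle equations pairwise → linear system) gives (x, y) ≈ (-48.8, 11.2).
Distances from that point to each station vs reported:
  Receiver 1: calculated 30.8 vs reported 30.8 → residual 0.0 km
  Receiver 2: calculated 100.1 vs reported 100.1 → residual 0.0 km
  Receiver 3: calculated 113.1 vs reported 90.5 → residual 22.6 km
  Receiver 4: calculated 52.6 vs reported 52.6 → residual 0.0 km
Receiver 1, Receiver 2, Receiver 4 are mutually consistent (residuals ≈ 0); Receiver 3 is off by 22.6 km.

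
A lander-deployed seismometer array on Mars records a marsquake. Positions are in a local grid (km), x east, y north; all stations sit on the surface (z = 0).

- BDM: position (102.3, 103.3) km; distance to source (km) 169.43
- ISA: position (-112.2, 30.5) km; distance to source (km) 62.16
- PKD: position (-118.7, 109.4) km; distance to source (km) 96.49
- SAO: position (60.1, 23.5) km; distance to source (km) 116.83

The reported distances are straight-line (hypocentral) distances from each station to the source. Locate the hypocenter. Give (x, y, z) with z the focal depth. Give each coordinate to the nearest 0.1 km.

x ≈ -53.9 km, y ≈ 40.5 km, depth ≈ 19.1 km

Each station gives a sphere (x−x_i)² + (y−y_i)² + z² = d_i² (stations at z=0).
Subtracting the BDM sphere from ISA and PKD: z² cancels, leaving linear equations in x and y:
-429.0 x − 145.6 y = 17225.57
-442.0 x + 12.2 y = 24318.07
Solving: x ≈ -53.900, y ≈ 40.506 km (keep extra digits for the depth step; rounded: -53.9, 40.5).
Then from the BDM sphere: z² = 169.43² − (x − 102.3)² − (y − 103.3)² with x = -53.900, y = 40.506, so z ≈ 19.105 ≈ 19.1 km.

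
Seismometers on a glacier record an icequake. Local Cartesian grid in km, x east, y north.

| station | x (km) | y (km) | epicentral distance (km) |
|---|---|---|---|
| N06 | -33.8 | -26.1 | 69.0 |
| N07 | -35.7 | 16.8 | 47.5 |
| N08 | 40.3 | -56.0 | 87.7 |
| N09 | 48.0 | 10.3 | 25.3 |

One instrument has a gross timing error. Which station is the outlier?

N09

Solve using three stations at a time. Using N06, N07, N08 (subtract circle equations pairwise → linear system) gives (x, y) ≈ (10.8, 26.6).
Distances from that point to each station vs reported:
  N06: calculated 69.0 vs reported 69.0 → residual 0.0 km
  N07: calculated 47.5 vs reported 47.5 → residual 0.0 km
  N08: calculated 87.7 vs reported 87.7 → residual 0.0 km
  N09: calculated 40.6 vs reported 25.3 → residual 15.3 km
N06, N07, N08 are mutually consistent (residuals ≈ 0); N09 is off by 15.3 km.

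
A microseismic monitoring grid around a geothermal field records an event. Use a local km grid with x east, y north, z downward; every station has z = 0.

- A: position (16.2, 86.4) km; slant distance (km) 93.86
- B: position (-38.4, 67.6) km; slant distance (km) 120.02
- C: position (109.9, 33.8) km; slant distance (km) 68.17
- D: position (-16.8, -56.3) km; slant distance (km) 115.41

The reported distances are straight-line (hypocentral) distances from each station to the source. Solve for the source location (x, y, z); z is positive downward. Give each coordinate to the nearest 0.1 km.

x ≈ 60.9 km, y ≈ 16.7 km, depth ≈ 44.2 km

Each station gives a sphere (x−x_i)² + (y−y_i)² + z² = d_i² (stations at z=0).
Subtracting the A sphere from B and C: z² cancels, leaving linear equations in x and y:
-109.2 x − 37.6 y = -7278.18
187.4 x − 105.2 y = 9655.60
Solving: x ≈ 60.899, y ≈ 16.701 km (keep extra digits for the depth step; rounded: 60.9, 16.7).
Then from the A sphere: z² = 93.86² − (x − 16.2)² − (y − 86.4)² with x = 60.899, y = 16.701, so z ≈ 44.201 ≈ 44.2 km.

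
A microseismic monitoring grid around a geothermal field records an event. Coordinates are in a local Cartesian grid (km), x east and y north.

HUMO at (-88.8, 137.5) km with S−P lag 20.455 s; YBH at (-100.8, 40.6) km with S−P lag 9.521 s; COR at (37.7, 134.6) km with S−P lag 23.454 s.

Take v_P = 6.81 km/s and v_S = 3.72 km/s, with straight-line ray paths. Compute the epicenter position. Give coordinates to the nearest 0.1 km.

Distance from S−P lag: d = Δt · v_P v_S / (v_P − v_S) = Δt · (6.81·3.72)/(6.81−3.72) ≈ 8.1984·Δt.
So d_HUMO = 167.70, d_YBH = 78.06, d_COR = 192.29 km.
Circle about each station: (x + 88.8)² + (y − 137.5)² = 167.70²; (x + 100.8)² + (y − 40.6)² = 78.06²; (x − 37.7)² + (y − 134.6)² = 192.29².
Subtracting the HUMO equation from the YBH and COR equations removes the quadratic terms:
-24.0 x − 193.8 y = 7047.24
253.0 x − 5.8 y = -16105.39
Solving the 2×2 system: x ≈ -64.3, y ≈ -28.4 km.
Check against HUMO (with the unrounded x, y): √((x + 88.8)²+(y − 137.5)²) = 167.70 ≈ 167.70 km. ✓

(-64.3, -28.4)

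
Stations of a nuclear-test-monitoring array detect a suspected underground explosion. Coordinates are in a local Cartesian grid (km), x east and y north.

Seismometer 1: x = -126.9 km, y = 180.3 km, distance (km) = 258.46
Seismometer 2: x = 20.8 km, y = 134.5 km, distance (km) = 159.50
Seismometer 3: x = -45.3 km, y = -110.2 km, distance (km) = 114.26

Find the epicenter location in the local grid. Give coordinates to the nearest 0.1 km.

Circle about each station: (x + 126.9)² + (y − 180.3)² = 258.46²; (x − 20.8)² + (y − 134.5)² = 159.50²; (x + 45.3)² + (y + 110.2)² = 114.26².
Subtracting pairs of circle equations eliminates x²+y² and gives linear equations (the radical axes):
295.4 x − 91.6 y = 11272.51
163.2 x − 581.0 y = 19330.65
Solving the 2×2 system: x ≈ 30.5, y ≈ -24.7 km.

x ≈ 30.5 km, y ≈ -24.7 km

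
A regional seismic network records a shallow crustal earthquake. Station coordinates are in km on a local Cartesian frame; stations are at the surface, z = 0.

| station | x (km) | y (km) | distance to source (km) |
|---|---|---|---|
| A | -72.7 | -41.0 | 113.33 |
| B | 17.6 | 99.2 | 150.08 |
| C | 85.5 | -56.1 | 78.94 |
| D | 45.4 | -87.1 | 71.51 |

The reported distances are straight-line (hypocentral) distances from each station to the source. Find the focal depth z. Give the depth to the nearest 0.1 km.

Each station gives a sphere (x−x_i)² + (y−y_i)² + z² = d_i² (stations at z=0).
Subtracting the A sphere from B and C: z² cancels, leaving linear equations in x and y:
180.6 x + 280.4 y = -6496.21
316.4 x − 30.2 y = 10103.34
Solving: x ≈ 28.000, y ≈ -41.202 km (keep extra digits for the depth step; rounded: 28.0, -41.2).
Then from the A sphere: z² = 113.33² − (x + 72.7)² − (y + 41.0)² with x = 28.000, y = -41.202, so z ≈ 51.992 ≈ 52.0 km.

depth ≈ 52.0 km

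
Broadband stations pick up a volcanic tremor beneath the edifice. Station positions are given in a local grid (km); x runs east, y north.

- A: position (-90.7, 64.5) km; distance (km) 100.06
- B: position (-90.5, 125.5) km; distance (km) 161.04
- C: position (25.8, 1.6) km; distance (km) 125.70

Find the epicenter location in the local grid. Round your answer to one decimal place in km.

-94.3 km east, -35.5 km north

Circle about each station: (x + 90.7)² + (y − 64.5)² = 100.06²; (x + 90.5)² + (y − 125.5)² = 161.04²; (x − 25.8)² + (y − 1.6)² = 125.70².
Subtracting the A equation from the B and C equations removes the quadratic terms:
0.4 x + 122.0 y = -4368.12
233.0 x − 125.8 y = -17507.03
Solving the 2×2 system: x ≈ -94.3, y ≈ -35.5 km.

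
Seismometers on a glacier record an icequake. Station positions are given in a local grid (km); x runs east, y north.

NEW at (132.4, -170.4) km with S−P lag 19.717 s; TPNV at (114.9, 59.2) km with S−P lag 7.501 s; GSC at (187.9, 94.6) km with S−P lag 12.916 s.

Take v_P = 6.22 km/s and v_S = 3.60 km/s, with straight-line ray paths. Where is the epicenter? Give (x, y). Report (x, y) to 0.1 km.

Distance from S−P lag: d = Δt · v_P v_S / (v_P − v_S) = Δt · (6.22·3.60)/(6.22−3.60) ≈ 8.5466·Δt.
So d_NEW = 168.51, d_TPNV = 64.11, d_GSC = 110.39 km.
Circle about each station: (x − 132.4)² + (y + 170.4)² = 168.51²; (x − 114.9)² + (y − 59.2)² = 64.11²; (x − 187.9)² + (y − 94.6)² = 110.39².
Subtracting the NEW equation from the TPNV and GSC equations removes the quadratic terms:
-35.0 x + 459.2 y = -5573.74
111.0 x + 530.0 y = 13899.32
Solving the 2×2 system: x ≈ 134.3, y ≈ -1.9 km.

134.3 km east, -1.9 km north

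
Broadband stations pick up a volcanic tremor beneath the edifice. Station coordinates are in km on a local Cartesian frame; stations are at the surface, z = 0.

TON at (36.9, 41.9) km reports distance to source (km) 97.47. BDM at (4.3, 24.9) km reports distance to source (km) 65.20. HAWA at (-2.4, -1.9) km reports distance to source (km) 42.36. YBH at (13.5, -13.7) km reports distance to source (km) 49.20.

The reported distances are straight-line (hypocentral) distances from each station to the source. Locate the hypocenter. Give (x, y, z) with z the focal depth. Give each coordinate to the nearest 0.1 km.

x ≈ -28.4 km, y ≈ -27.0 km, depth ≈ 22.1 km

Each station gives a sphere (x−x_i)² + (y−y_i)² + z² = d_i² (stations at z=0).
Subtracting the TON sphere from BDM and HAWA: z² cancels, leaving linear equations in x and y:
-65.2 x − 34.0 y = 2770.64
-78.6 x − 87.6 y = 4598.18
Solving: x ≈ -28.419, y ≈ -26.991 km (keep extra digits for the depth step; rounded: -28.4, -27.0).
Then from the TON sphere: z² = 97.47² − (x − 36.9)² − (y − 41.9)² with x = -28.419, y = -26.991, so z ≈ 22.088 ≈ 22.1 km.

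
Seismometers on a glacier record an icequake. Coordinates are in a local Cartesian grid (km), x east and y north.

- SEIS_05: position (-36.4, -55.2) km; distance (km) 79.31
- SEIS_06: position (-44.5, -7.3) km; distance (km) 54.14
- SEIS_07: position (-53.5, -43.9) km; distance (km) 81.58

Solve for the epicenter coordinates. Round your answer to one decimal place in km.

Circle about each station: (x + 36.4)² + (y + 55.2)² = 79.31²; (x + 44.5)² + (y + 7.3)² = 54.14²; (x + 53.5)² + (y + 43.9)² = 81.58².
Subtracting the SEIS_05 equation from the SEIS_06 and SEIS_07 equations removes the quadratic terms:
-16.2 x + 95.8 y = 1020.48
-34.2 x + 22.6 y = 52.24
Solving the 2×2 system: x ≈ 6.2, y ≈ 11.7 km.
Check against SEIS_05 (with the unrounded x, y): √((x + 36.4)²+(y + 55.2)²) = 79.32 ≈ 79.31 km. ✓

(6.2, 11.7)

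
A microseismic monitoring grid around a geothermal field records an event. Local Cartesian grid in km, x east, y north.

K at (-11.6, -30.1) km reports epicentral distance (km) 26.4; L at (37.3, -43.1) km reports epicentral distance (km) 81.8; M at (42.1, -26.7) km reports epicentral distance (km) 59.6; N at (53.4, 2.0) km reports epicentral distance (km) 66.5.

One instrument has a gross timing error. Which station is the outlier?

Solve using three stations at a time. Using K, M, N (subtract circle equations pairwise → linear system) gives (x, y) ≈ (-12.9, -3.6).
Distances from that point to each station vs reported:
  K: calculated 26.5 vs reported 26.4 → residual 0.1 km
  L: calculated 63.9 vs reported 81.8 → residual 17.9 km
  M: calculated 59.6 vs reported 59.6 → residual 0.0 km
  N: calculated 66.5 vs reported 66.5 → residual 0.0 km
K, M, N are mutually consistent (residuals ≈ 0); L is off by 17.9 km.

L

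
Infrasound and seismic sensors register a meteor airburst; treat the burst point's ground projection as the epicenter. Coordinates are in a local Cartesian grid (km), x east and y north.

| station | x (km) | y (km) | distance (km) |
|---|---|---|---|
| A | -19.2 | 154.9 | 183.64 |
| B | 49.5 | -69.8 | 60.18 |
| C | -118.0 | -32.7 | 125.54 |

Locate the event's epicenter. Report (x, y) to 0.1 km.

x ≈ 7.4 km, y ≈ -26.8 km

Circle about each station: (x + 19.2)² + (y − 154.9)² = 183.64²; (x − 49.5)² + (y + 69.8)² = 60.18²; (x + 118.0)² + (y + 32.7)² = 125.54².
Subtracting the A equation from the B and C equations removes the quadratic terms:
137.4 x − 449.4 y = 13061.66
-197.6 x − 375.2 y = 8594.00
Solving the 2×2 system: x ≈ 7.4, y ≈ -26.8 km.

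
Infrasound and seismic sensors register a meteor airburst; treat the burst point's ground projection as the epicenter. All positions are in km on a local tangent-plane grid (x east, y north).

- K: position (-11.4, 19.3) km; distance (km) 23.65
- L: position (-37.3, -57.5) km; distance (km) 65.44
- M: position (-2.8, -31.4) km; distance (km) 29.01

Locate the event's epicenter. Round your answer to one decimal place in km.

x ≈ -2.0 km, y ≈ -2.4 km

Circle about each station: (x + 11.4)² + (y − 19.3)² = 23.65²; (x + 37.3)² + (y + 57.5)² = 65.44²; (x + 2.8)² + (y + 31.4)² = 29.01².
Subtracting the K equation from the L and M equations removes the quadratic terms:
-51.8 x − 153.6 y = 472.02
17.2 x − 101.4 y = 209.09
Solving the 2×2 system: x ≈ -2.0, y ≈ -2.4 km.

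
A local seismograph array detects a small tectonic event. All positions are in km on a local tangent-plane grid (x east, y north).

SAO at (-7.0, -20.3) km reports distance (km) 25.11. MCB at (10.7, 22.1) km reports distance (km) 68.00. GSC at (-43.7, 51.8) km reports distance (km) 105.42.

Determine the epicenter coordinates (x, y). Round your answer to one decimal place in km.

Circle about each station: (x + 7.0)² + (y + 20.3)² = 25.11²; (x − 10.7)² + (y − 22.1)² = 68.00²; (x + 43.7)² + (y − 51.8)² = 105.42².
Subtracting the SAO equation from the MCB and GSC equations removes the quadratic terms:
35.4 x + 84.8 y = -3851.68
-73.4 x + 144.2 y = -6351.02
Solving the 2×2 system: x ≈ -1.5, y ≈ -44.8 km.

x ≈ -1.5 km, y ≈ -44.8 km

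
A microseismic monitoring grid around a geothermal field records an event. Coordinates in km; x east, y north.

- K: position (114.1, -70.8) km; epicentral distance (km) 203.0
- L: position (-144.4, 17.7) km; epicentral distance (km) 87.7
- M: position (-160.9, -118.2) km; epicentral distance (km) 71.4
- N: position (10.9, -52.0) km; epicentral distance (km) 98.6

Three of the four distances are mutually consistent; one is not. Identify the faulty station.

M

Solve using three stations at a time. Using K, L, N (subtract circle equations pairwise → linear system) gives (x, y) ≈ (-87.9, -49.8).
Distances from that point to each station vs reported:
  K: calculated 203.1 vs reported 203.0 → residual 0.1 km
  L: calculated 88.0 vs reported 87.7 → residual 0.3 km
  M: calculated 100.0 vs reported 71.4 → residual 28.6 km
  N: calculated 98.9 vs reported 98.6 → residual 0.3 km
K, L, N are mutually consistent (residuals ≈ 0); M is off by 28.6 km.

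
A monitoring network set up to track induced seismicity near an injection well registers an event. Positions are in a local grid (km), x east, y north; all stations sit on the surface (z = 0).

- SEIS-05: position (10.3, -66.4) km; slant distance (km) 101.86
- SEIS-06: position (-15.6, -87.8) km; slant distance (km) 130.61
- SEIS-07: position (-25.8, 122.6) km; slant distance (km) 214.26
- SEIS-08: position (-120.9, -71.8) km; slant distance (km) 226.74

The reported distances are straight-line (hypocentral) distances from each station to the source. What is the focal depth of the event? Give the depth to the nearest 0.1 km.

depth ≈ 43.2 km

Each station gives a sphere (x−x_i)² + (y−y_i)² + z² = d_i² (stations at z=0).
Subtracting the SEIS-05 sphere from SEIS-06 and SEIS-07: z² cancels, leaving linear equations in x and y:
-51.8 x − 42.8 y = -3246.36
-72.2 x + 378.0 y = -24350.54
Solving: x ≈ 100.100, y ≈ -45.300 km (keep extra digits for the depth step; rounded: 100.1, -45.3).
Then from the SEIS-05 sphere: z² = 101.86² − (x − 10.3)² − (y + 66.4)² with x = 100.100, y = -45.300, so z ≈ 43.200 ≈ 43.2 km.
Check against SEIS-08 (with the unrounded solution): distance 226.74 ≈ 226.74 km. ✓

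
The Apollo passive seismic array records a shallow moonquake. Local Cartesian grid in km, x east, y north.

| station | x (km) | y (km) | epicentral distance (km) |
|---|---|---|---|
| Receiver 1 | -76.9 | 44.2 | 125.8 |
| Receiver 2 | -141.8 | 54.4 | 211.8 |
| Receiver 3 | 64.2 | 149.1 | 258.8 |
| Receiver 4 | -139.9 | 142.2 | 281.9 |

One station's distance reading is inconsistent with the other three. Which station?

Solve using three stations at a time. Using Receiver 2, Receiver 3, Receiver 4 (subtract circle equations pairwise → linear system) gives (x, y) ≈ (1.1, -101.9).
Distances from that point to each station vs reported:
  Receiver 1: calculated 165.6 vs reported 125.8 → residual 39.8 km
  Receiver 2: calculated 211.8 vs reported 211.8 → residual 0.0 km
  Receiver 3: calculated 258.8 vs reported 258.8 → residual 0.0 km
  Receiver 4: calculated 281.9 vs reported 281.9 → residual 0.0 km
Receiver 2, Receiver 3, Receiver 4 are mutually consistent (residuals ≈ 0); Receiver 1 is off by 39.8 km.

Receiver 1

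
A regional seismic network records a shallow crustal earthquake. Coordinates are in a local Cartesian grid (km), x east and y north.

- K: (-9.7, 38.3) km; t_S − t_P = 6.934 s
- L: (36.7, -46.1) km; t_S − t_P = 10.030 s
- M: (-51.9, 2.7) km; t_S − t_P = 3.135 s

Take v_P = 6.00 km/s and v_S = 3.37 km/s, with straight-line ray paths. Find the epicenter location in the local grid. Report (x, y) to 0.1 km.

Distance from S−P lag: d = Δt · v_P v_S / (v_P − v_S) = Δt · (6.00·3.37)/(6.00−3.37) ≈ 7.6882·Δt.
So d_K = 53.31, d_L = 77.11, d_M = 24.10 km.
Circle about each station: (x + 9.7)² + (y − 38.3)² = 53.31²; (x − 36.7)² + (y + 46.1)² = 77.11²; (x + 51.9)² + (y − 2.7)² = 24.10².
Subtracting the K equation from the L and M equations removes the quadratic terms:
92.8 x − 168.8 y = -1192.88
-84.4 x − 71.2 y = 3401.07
Solving the 2×2 system: x ≈ -31.6, y ≈ -10.3 km.

-31.6 km east, -10.3 km north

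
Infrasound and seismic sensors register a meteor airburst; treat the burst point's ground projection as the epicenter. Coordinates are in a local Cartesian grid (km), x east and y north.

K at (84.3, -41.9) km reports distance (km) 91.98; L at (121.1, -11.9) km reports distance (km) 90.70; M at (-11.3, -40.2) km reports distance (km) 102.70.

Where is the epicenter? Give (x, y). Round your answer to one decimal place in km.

48.9 km east, 43.0 km north

Circle about each station: (x − 84.3)² + (y + 41.9)² = 91.98²; (x − 121.1)² + (y + 11.9)² = 90.70²; (x + 11.3)² + (y + 40.2)² = 102.70².
Subtracting pairs of circle equations eliminates x²+y² and gives linear equations (the radical axes):
73.6 x + 60.0 y = 6178.55
-191.2 x + 3.4 y = -9205.34
Solving the 2×2 system: x ≈ 48.9, y ≈ 43.0 km.
Check against K (with the unrounded x, y): √((x − 84.3)²+(y + 41.9)²) = 91.96 ≈ 91.98 km. ✓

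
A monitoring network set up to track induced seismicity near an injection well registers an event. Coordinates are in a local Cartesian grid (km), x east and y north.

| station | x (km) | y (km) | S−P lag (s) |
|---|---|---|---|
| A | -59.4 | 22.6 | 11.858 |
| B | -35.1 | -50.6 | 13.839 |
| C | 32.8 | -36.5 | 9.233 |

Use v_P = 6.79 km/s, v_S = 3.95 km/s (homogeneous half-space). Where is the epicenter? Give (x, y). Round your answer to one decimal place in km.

x ≈ 49.4 km, y ≈ 49.1 km

Distance from S−P lag: d = Δt · v_P v_S / (v_P − v_S) = Δt · (6.79·3.95)/(6.79−3.95) ≈ 9.4438·Δt.
So d_A = 111.99, d_B = 130.69, d_C = 87.19 km.
Circle about each station: (x + 59.4)² + (y − 22.6)² = 111.99²; (x + 35.1)² + (y + 50.6)² = 130.69²; (x − 32.8)² + (y + 36.5)² = 87.19².
Subtracting pairs of circle equations eliminates x²+y² and gives linear equations (the radical axes):
48.6 x − 146.4 y = -4784.87
184.4 x − 118.2 y = 3308.63
Solving the 2×2 system: x ≈ 49.4, y ≈ 49.1 km.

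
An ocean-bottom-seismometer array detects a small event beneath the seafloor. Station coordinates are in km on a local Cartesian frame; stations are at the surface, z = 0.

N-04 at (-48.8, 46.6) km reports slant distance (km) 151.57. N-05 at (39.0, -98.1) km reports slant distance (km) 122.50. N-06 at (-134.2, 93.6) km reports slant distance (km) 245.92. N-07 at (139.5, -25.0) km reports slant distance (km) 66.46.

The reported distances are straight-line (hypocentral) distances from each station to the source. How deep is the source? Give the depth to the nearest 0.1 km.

Each station gives a sphere (x−x_i)² + (y−y_i)² + z² = d_i² (stations at z=0).
Subtracting the N-04 sphere from N-05 and N-06: z² cancels, leaving linear equations in x and y:
175.6 x − 289.4 y = 14558.82
-170.8 x + 94.0 y = -15285.58
Solving: x ≈ 92.796, y ≈ 5.999 km (keep extra digits for the depth step; rounded: 92.8, 6.0).
Then from the N-04 sphere: z² = 151.57² − (x + 48.8)² − (y − 46.6)² with x = 92.796, y = 5.999, so z ≈ 35.715 ≈ 35.7 km.
Check against N-07 (with the unrounded solution): distance 66.47 ≈ 66.46 km. ✓

35.7 km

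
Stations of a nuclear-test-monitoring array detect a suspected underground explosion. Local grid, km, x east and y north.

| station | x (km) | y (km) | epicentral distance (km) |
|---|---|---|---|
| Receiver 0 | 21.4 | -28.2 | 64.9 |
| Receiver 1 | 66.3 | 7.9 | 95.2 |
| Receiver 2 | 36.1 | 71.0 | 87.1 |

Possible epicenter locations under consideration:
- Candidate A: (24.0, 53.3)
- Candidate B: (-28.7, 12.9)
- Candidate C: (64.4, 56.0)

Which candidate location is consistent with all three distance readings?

For each candidate, compare |candidate − station| to the reported distance:
Candidate A: residuals Receiver 0 16.6, Receiver 1 33.1, Receiver 2 65.7 → max 65.7 km
Candidate B: residuals Receiver 0 0.1, Receiver 1 0.1, Receiver 2 0.1 → max 0.1 km
Candidate C: residuals Receiver 0 29.6, Receiver 1 47.1, Receiver 2 55.1 → max 55.1 km
Only Candidate B has all residuals ≈ 0.

Candidate B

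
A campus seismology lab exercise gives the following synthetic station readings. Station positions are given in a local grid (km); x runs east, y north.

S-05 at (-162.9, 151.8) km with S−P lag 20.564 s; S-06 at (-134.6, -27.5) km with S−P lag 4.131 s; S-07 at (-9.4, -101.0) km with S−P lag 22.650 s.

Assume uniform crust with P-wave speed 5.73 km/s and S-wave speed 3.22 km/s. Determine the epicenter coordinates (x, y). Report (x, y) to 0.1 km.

(-139.9, 2.4)

Distance from S−P lag: d = Δt · v_P v_S / (v_P − v_S) = Δt · (5.73·3.22)/(5.73−3.22) ≈ 7.3508·Δt.
So d_S-05 = 151.16, d_S-06 = 30.37, d_S-07 = 166.50 km.
Circle about each station: (x + 162.9)² + (y − 151.8)² = 151.16²; (x + 134.6)² + (y + 27.5)² = 30.37²; (x + 9.4)² + (y + 101.0)² = 166.50².
Subtracting pairs of circle equations eliminates x²+y² and gives linear equations (the radical axes):
56.6 x − 358.6 y = -8779.23
307.0 x − 505.6 y = -44163.19
Solving the 2×2 system: x ≈ -139.9, y ≈ 2.4 km.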